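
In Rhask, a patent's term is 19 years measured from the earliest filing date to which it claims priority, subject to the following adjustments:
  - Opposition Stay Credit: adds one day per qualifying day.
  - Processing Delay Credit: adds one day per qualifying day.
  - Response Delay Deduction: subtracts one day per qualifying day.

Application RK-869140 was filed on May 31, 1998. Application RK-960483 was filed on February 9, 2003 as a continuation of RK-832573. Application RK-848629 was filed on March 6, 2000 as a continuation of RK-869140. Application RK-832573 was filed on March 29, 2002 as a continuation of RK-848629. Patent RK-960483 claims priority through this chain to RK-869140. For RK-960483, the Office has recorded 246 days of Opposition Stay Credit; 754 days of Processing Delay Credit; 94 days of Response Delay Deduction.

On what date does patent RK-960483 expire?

2019-11-23

Earliest priority filing: 31 May 1998.
Base term: 31 May 1998 + 19 years → 31 May 2017.
Opposition Stay Credit: +246 days → 1 February 2018.
Processing Delay Credit: +754 days → 25 February 2020.
Response Delay Deduction: −94 days → 23 November 2019.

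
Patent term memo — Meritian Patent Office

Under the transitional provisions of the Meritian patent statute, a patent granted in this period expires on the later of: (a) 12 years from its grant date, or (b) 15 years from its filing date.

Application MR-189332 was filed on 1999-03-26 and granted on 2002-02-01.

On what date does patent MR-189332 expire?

2014-03-26

(a) grant + 12 years → 1 February 2014.
(b) filing + 15 years → 26 March 2014.
Later of the two: 26 March 2014.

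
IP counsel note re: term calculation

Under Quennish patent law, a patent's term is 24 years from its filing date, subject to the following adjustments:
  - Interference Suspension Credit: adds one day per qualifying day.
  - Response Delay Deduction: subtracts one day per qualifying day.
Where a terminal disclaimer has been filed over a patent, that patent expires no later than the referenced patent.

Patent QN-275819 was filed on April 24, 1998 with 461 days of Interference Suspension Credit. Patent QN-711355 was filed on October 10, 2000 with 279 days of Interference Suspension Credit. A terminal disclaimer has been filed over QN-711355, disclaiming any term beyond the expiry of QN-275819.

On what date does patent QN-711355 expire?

Natural term of QN-711355:
  Base: filing + 24 years → 10 October 2024.
  Interference Suspension Credit: +279 days → 16 July 2025.
Expiry of referenced patent QN-275819:
  Base: filing + 24 years → 24 April 2022.
  Interference Suspension Credit: +461 days → 29 July 2023.
Terminal disclaimer: QN-711355 expires on the earlier of 16 July 2025 and 29 July 2023.

July 29, 2023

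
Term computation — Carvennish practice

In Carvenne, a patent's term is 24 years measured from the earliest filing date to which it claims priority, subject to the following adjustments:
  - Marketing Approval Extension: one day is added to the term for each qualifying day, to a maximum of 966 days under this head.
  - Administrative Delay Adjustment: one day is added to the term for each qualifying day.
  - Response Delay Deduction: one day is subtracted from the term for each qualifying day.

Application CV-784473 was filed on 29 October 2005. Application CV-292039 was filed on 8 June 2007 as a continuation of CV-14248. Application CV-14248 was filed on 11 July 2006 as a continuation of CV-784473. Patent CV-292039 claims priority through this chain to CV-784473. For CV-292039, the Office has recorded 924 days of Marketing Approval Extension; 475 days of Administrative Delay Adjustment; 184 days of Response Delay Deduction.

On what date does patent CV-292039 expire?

Earliest priority filing: 29 October 2005.
Base term: 29 October 2005 + 24 years → 29 October 2029.
Marketing Approval Extension: 924 days (within the 966-day cap) → +924 days → 10 May 2032.
Administrative Delay Adjustment: +475 days → 28 August 2033.
Response Delay Deduction: −184 days → 25 February 2033.

2033-02-25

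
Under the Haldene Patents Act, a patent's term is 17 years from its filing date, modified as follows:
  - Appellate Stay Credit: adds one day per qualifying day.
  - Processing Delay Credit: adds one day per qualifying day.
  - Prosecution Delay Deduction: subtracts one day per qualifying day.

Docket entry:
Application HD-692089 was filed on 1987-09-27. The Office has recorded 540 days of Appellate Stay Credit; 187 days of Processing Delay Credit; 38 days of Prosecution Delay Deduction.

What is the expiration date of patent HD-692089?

August 17, 2006

Base term: filing date + 17 years → 27 September 2004.
Appellate Stay Credit: +540 days → 21 March 2006.
Processing Delay Credit: +187 days → 24 September 2006.
Prosecution Delay Deduction: −38 days → 17 August 2006.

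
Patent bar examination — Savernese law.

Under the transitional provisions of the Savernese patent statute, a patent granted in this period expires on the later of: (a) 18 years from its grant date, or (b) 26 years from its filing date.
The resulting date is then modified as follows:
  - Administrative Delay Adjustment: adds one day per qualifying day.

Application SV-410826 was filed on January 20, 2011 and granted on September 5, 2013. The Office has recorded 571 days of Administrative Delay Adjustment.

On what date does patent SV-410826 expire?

(a) grant + 18 years → 5 September 2031.
(b) filing + 26 years → 20 January 2037.
Later of the two: 20 January 2037.
Administrative Delay Adjustment: +571 days → 14 August 2038.

August 14, 2038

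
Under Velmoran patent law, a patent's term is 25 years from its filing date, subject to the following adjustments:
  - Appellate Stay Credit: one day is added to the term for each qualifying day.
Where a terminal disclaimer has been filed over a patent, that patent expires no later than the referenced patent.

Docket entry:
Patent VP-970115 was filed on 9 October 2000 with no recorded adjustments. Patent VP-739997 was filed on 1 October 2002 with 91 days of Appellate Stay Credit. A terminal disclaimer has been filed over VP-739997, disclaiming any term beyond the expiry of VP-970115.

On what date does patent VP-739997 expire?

October 9, 2025

Natural term of VP-739997:
  Base: filing + 25 years → 1 October 2027.
  Appellate Stay Credit: +91 days → 31 December 2027.
Expiry of referenced patent VP-970115:
  Base: filing + 25 years → 9 October 2025.
Terminal disclaimer: VP-739997 expires on the earlier of 31 December 2027 and 9 October 2025.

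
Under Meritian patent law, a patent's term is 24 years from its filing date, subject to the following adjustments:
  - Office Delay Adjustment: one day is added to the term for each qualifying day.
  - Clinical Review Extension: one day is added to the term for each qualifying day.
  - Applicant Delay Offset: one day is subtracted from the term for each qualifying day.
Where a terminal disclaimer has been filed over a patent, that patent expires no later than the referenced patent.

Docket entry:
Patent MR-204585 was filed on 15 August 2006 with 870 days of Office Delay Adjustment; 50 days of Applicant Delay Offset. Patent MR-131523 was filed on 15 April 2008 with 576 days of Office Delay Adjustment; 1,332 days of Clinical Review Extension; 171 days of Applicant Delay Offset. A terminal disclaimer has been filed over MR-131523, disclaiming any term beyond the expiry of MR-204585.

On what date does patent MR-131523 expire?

Natural term of MR-131523:
  Base: filing + 24 years → 15 April 2032.
  Office Delay Adjustment: +576 days → 12 November 2033.
  Clinical Review Extension: +1332 days → 6 July 2037.
  Applicant Delay Offset: −171 days → 16 January 2037.
Expiry of referenced patent MR-204585:
  Base: filing + 24 years → 15 August 2030.
  Office Delay Adjustment: +870 days → 1 January 2033.
  Applicant Delay Offset: −50 days → 12 November 2032.
Terminal disclaimer: MR-131523 expires on the earlier of 16 January 2037 and 12 November 2032.

November 12, 2032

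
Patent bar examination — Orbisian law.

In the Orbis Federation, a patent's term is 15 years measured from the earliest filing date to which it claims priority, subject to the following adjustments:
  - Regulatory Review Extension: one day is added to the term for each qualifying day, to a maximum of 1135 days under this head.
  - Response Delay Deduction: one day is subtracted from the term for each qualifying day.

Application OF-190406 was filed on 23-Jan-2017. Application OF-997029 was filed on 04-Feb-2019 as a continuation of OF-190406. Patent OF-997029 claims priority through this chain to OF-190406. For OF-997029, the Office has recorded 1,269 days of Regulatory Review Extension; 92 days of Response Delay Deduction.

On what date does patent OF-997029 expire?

Earliest priority filing: 23 January 2017.
Base term: 23 January 2017 + 15 years → 23 January 2032.
Regulatory Review Extension: 1269 days claimed exceeds the 1135-day cap, so +1135 days → 3 March 2035.
Response Delay Deduction: −92 days → 1 December 2034.

December 1, 2034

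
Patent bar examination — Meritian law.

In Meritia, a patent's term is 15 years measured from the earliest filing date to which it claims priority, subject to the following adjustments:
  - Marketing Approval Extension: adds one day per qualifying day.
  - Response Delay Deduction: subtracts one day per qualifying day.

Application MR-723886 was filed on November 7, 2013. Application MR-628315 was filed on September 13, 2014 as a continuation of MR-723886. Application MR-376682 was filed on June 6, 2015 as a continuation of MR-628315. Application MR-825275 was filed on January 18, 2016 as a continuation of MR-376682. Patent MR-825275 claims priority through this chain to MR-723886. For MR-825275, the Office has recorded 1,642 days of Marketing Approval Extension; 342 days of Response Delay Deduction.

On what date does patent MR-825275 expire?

Earliest priority filing: 7 November 2013.
Base term: 7 November 2013 + 15 years → 7 November 2028.
Marketing Approval Extension: +1642 days → 7 May 2033.
Response Delay Deduction: −342 days → 30 May 2032.

May 30, 2032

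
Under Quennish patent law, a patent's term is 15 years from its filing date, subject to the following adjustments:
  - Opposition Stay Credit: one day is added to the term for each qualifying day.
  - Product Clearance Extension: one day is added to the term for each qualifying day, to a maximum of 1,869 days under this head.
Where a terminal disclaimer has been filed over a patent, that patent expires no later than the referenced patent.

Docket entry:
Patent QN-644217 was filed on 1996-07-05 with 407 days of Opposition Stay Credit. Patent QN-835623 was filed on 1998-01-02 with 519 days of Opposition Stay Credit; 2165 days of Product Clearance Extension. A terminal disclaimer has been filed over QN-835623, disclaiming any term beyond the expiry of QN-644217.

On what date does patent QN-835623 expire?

Natural term of QN-835623:
  Base: filing + 15 years → 2 January 2013.
  Opposition Stay Credit: +519 days → 5 June 2014.
  Product Clearance Extension: 2165 days claimed exceeds the 1869-day cap, so +1869 days → 18 July 2019.
Expiry of referenced patent QN-644217:
  Base: filing + 15 years → 5 July 2011.
  Opposition Stay Credit: +407 days → 15 August 2012.
Terminal disclaimer: QN-835623 expires on the earlier of 18 July 2019 and 15 August 2012.

2012-08-15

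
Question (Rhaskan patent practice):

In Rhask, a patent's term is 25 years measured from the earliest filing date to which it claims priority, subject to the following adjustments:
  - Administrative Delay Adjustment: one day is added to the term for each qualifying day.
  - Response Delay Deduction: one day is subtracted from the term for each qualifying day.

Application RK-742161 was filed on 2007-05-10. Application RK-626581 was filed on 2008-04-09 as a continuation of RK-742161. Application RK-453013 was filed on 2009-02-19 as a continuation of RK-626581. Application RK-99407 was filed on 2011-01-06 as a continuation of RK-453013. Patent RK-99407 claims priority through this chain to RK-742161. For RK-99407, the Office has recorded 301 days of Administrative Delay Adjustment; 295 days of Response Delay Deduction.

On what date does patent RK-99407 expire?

May 16, 2032

Earliest priority filing: 10 May 2007.
Base term: 10 May 2007 + 25 years → 10 May 2032.
Administrative Delay Adjustment: +301 days → 7 March 2033.
Response Delay Deduction: −295 days → 16 May 2032.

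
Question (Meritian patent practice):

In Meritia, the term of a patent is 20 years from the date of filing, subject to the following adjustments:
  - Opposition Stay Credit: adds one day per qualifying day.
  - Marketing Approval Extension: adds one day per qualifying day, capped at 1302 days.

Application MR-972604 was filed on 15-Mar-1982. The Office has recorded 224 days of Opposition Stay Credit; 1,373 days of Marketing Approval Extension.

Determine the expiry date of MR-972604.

Base term: filing date + 20 years → 15 March 2002.
Opposition Stay Credit: +224 days → 25 October 2002.
Marketing Approval Extension: 1373 days claimed exceeds the 1302-day cap, so +1302 days → 19 May 2006.

May 19, 2006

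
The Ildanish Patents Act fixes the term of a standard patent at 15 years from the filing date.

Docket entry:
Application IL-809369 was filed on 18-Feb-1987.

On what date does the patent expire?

Filing date + 15 years → 18 February 2002.

2002-02-18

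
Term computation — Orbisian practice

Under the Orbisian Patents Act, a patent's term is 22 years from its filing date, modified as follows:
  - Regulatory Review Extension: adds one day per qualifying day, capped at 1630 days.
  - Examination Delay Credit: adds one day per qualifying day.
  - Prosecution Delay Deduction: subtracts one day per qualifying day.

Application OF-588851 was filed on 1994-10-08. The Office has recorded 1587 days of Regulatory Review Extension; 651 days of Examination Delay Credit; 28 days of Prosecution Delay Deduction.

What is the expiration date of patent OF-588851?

2022-10-27

Base term: filing date + 22 years → 8 October 2016.
Regulatory Review Extension: 1587 days (within the 1630-day cap) → +1587 days → 11 February 2021.
Examination Delay Credit: +651 days → 24 November 2022.
Prosecution Delay Deduction: −28 days → 27 October 2022.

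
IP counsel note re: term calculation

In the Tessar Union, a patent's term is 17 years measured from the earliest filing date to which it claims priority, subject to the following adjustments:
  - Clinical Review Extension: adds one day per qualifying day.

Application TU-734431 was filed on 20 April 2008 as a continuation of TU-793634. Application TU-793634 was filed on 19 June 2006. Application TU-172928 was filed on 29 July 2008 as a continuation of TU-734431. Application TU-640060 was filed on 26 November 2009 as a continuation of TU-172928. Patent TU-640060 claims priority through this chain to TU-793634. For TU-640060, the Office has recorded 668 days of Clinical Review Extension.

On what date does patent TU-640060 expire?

April 17, 2025

Earliest priority filing: 19 June 2006.
Base term: 19 June 2006 + 17 years → 19 June 2023.
Clinical Review Extension: +668 days → 17 April 2025.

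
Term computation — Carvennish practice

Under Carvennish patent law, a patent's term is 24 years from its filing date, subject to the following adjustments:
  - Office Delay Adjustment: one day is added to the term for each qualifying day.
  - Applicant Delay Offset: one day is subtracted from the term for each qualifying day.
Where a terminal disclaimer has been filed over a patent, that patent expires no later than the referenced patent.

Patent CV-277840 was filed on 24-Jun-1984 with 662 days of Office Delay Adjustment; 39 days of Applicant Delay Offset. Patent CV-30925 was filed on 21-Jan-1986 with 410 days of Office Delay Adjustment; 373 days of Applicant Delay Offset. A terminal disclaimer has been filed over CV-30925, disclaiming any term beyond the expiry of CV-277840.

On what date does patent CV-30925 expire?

2010-02-27

Natural term of CV-30925:
  Base: filing + 24 years → 21 January 2010.
  Office Delay Adjustment: +410 days → 7 March 2011.
  Applicant Delay Offset: −373 days → 27 February 2010.
Expiry of referenced patent CV-277840:
  Base: filing + 24 years → 24 June 2008.
  Office Delay Adjustment: +662 days → 17 April 2010.
  Applicant Delay Offset: −39 days → 9 March 2010.
Terminal disclaimer: CV-30925 expires on the earlier of 27 February 2010 and 9 March 2010.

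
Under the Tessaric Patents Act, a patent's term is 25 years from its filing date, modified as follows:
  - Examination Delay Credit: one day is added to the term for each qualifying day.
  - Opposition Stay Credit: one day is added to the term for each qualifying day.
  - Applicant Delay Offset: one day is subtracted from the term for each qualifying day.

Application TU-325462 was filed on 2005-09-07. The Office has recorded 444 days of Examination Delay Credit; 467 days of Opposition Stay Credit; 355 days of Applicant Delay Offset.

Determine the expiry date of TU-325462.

Base term: filing date + 25 years → 7 September 2030.
Examination Delay Credit: +444 days → 25 November 2031.
Opposition Stay Credit: +467 days → 6 March 2033.
Applicant Delay Offset: −355 days → 16 March 2032.

March 16, 2032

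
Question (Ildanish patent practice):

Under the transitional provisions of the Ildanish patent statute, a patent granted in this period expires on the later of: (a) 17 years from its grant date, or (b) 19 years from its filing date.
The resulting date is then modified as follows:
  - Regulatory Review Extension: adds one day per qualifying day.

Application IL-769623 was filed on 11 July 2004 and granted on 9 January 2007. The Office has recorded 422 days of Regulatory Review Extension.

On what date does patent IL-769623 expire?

March 6, 2025

(a) grant + 17 years → 9 January 2024.
(b) filing + 19 years → 11 July 2023.
Later of the two: 9 January 2024.
Regulatory Review Extension: +422 days → 6 March 2025.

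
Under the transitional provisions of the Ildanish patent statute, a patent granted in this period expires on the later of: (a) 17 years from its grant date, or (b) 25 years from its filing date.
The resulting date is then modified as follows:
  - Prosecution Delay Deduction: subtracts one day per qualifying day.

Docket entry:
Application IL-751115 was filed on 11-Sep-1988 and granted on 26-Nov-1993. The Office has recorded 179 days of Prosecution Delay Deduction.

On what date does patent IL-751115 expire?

(a) grant + 17 years → 26 November 2010.
(b) filing + 25 years → 11 September 2013.
Later of the two: 11 September 2013.
Prosecution Delay Deduction: −179 days → 16 March 2013.

2013-03-16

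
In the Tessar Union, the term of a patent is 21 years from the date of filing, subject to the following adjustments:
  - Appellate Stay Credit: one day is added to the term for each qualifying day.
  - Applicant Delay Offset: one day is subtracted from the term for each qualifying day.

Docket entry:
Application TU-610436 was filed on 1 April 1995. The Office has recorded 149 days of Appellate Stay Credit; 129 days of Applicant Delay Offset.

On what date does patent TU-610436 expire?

Base term: filing date + 21 years → 1 April 2016.
Appellate Stay Credit: +149 days → 28 August 2016.
Applicant Delay Offset: −129 days → 21 April 2016.

2016-04-21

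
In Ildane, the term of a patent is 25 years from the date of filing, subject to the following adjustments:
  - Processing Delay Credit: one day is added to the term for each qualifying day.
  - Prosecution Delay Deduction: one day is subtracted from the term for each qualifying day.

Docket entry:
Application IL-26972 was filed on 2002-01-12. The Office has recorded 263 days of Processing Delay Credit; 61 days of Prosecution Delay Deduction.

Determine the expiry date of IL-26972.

Base term: filing date + 25 years → 12 January 2027.
Processing Delay Credit: +263 days → 2 October 2027.
Prosecution Delay Deduction: −61 days → 2 August 2027.

2027-08-02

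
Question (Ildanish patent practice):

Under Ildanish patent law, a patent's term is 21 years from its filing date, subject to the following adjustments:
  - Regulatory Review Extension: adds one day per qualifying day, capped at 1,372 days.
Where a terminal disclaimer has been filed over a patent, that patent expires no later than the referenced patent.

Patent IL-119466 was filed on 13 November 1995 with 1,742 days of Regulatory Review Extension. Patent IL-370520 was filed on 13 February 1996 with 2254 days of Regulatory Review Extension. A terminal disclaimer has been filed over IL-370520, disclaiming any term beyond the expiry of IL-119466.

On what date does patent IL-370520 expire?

Natural term of IL-370520:
  Base: filing + 21 years → 13 February 2017.
  Regulatory Review Extension: 2254 days claimed exceeds the 1372-day cap, so +1372 days → 16 November 2020.
Expiry of referenced patent IL-119466:
  Base: filing + 21 years → 13 November 2016.
  Regulatory Review Extension: 1742 days claimed exceeds the 1372-day cap, so +1372 days → 16 August 2020.
Terminal disclaimer: IL-370520 expires on the earlier of 16 November 2020 and 16 August 2020.

August 16, 2020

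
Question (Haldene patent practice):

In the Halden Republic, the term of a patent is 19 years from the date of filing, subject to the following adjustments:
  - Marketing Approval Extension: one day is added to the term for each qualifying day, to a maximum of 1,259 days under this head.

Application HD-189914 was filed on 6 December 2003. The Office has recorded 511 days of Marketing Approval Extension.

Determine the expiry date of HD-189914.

2024-04-30

Base term: filing date + 19 years → 6 December 2022.
Marketing Approval Extension: 511 days (within the 1259-day cap) → +511 days → 30 April 2024.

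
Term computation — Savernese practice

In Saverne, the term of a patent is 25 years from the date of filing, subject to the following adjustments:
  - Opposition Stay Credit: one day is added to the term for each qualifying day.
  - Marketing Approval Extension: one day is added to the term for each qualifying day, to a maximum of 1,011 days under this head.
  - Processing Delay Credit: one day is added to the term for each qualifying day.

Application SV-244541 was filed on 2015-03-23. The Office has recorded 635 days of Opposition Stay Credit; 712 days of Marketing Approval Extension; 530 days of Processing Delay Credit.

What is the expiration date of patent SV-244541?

2045-05-13

Base term: filing date + 25 years → 23 March 2040.
Opposition Stay Credit: +635 days → 18 December 2041.
Marketing Approval Extension: 712 days (within the 1011-day cap) → +712 days → 30 November 2043.
Processing Delay Credit: +530 days → 13 May 2045.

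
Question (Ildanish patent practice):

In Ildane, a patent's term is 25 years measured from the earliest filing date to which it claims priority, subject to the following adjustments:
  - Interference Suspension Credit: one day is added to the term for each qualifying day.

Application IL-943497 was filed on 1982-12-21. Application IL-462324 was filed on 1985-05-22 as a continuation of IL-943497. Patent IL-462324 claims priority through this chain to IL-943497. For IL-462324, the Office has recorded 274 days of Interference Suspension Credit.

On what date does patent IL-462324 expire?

September 20, 2008

Earliest priority filing: 21 December 1982.
Base term: 21 December 1982 + 25 years → 21 December 2007.
Interference Suspension Credit: +274 days → 20 September 2008.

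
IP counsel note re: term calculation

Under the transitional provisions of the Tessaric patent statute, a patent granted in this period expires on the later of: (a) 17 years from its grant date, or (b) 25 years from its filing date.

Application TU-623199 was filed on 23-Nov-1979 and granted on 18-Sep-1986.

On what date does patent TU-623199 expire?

2004-11-23

(a) grant + 17 years → 18 September 2003.
(b) filing + 25 years → 23 November 2004.
Later of the two: 23 November 2004.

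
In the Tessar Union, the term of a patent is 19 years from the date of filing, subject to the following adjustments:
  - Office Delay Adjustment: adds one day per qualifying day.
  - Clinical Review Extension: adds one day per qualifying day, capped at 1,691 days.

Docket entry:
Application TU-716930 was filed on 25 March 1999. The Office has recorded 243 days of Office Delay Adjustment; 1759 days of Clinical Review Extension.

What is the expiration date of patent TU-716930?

Base term: filing date + 19 years → 25 March 2018.
Office Delay Adjustment: +243 days → 23 November 2018.
Clinical Review Extension: 1759 days claimed exceeds the 1691-day cap, so +1691 days → 11 July 2023.

July 11, 2023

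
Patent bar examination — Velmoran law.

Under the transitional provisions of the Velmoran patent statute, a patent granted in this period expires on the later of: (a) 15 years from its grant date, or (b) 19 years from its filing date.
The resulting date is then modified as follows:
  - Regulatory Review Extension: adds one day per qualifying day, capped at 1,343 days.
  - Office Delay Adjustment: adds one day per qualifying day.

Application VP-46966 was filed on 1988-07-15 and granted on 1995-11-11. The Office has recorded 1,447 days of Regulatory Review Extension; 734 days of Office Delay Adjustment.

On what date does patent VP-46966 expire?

(a) grant + 15 years → 11 November 2010.
(b) filing + 19 years → 15 July 2007.
Later of the two: 11 November 2010.
Regulatory Review Extension: 1447 days claimed exceeds the 1343-day cap, so +1343 days → 16 July 2014.
Office Delay Adjustment: +734 days → 19 July 2016.

2016-07-19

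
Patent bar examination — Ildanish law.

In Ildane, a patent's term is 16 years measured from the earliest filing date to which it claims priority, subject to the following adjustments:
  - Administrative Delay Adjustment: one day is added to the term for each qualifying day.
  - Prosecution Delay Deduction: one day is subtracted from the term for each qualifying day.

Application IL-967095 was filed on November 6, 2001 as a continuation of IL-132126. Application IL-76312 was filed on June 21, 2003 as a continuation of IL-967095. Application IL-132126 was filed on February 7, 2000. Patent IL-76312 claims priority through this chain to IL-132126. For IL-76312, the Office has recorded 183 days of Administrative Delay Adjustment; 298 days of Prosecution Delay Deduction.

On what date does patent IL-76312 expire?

2015-10-15

Earliest priority filing: 7 February 2000.
Base term: 7 February 2000 + 16 years → 7 February 2016.
Administrative Delay Adjustment: +183 days → 8 August 2016.
Prosecution Delay Deduction: −298 days → 15 October 2015.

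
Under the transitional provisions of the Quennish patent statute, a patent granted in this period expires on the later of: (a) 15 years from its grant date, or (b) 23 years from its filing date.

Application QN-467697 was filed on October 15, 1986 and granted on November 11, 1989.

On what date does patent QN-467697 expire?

(a) grant + 15 years → 11 November 2004.
(b) filing + 23 years → 15 October 2009.
Later of the two: 15 October 2009.

2009-10-15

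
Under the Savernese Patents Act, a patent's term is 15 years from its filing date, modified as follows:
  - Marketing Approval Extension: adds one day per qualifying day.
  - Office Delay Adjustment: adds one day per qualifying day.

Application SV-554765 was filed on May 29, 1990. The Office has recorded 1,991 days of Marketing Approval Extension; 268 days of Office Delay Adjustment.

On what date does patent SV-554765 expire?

2011-08-05

Base term: filing date + 15 years → 29 May 2005.
Marketing Approval Extension: +1991 days → 10 November 2010.
Office Delay Adjustment: +268 days → 5 August 2011.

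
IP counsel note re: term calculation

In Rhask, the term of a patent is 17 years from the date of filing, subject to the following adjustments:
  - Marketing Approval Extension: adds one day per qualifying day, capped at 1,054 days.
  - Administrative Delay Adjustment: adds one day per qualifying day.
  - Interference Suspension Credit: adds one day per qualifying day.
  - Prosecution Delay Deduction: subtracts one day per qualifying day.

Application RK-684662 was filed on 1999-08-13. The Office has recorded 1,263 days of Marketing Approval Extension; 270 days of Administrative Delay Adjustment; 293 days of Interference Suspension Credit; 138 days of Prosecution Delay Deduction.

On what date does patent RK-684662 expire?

August 31, 2020

Base term: filing date + 17 years → 13 August 2016.
Marketing Approval Extension: 1263 days claimed exceeds the 1054-day cap, so +1054 days → 3 July 2019.
Administrative Delay Adjustment: +270 days → 29 March 2020.
Interference Suspension Credit: +293 days → 16 January 2021.
Prosecution Delay Deduction: −138 days → 31 August 2020.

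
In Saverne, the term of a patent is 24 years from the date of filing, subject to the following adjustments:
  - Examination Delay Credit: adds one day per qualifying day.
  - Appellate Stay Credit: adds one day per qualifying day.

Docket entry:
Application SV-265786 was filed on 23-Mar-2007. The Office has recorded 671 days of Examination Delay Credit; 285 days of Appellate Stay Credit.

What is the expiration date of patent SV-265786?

Base term: filing date + 24 years → 23 March 2031.
Examination Delay Credit: +671 days → 22 January 2033.
Appellate Stay Credit: +285 days → 3 November 2033.

November 3, 2033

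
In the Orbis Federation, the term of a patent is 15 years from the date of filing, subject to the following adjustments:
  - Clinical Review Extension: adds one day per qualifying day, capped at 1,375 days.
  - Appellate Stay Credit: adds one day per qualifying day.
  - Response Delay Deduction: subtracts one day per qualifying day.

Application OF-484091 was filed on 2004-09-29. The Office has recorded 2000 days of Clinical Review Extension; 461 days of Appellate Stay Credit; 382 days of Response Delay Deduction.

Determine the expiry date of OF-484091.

September 22, 2023

Base term: filing date + 15 years → 29 September 2019.
Clinical Review Extension: 2000 days claimed exceeds the 1375-day cap, so +1375 days → 5 July 2023.
Appellate Stay Credit: +461 days → 8 October 2024.
Response Delay Deduction: −382 days → 22 September 2023.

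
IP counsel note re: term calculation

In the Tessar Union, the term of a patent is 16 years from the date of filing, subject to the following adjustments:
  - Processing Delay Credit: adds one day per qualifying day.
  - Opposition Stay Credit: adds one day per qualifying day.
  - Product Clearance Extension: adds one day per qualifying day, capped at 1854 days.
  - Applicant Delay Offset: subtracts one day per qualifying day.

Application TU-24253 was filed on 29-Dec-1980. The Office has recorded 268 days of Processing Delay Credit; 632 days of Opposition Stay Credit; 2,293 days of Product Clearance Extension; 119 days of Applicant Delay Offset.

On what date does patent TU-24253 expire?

Base term: filing date + 16 years → 29 December 1996.
Processing Delay Credit: +268 days → 23 September 1997.
Opposition Stay Credit: +632 days → 17 June 1999.
Product Clearance Extension: 2293 days claimed exceeds the 1854-day cap, so +1854 days → 14 July 2004.
Applicant Delay Offset: −119 days → 17 March 2004.

2004-03-17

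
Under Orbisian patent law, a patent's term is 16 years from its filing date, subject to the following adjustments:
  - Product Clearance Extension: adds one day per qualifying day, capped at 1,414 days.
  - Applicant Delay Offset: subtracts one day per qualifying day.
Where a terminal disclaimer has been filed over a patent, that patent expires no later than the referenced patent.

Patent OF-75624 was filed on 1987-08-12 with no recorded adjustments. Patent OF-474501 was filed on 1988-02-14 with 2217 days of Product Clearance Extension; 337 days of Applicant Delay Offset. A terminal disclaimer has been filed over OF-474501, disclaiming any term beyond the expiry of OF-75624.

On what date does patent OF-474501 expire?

Natural term of OF-474501:
  Base: filing + 16 years → 14 February 2004.
  Product Clearance Extension: 2217 days claimed exceeds the 1414-day cap, so +1414 days → 29 December 2007.
  Applicant Delay Offset: −337 days → 26 January 2007.
Expiry of referenced patent OF-75624:
  Base: filing + 16 years → 12 August 2003.
Terminal disclaimer: OF-474501 expires on the earlier of 26 January 2007 and 12 August 2003.

2003-08-12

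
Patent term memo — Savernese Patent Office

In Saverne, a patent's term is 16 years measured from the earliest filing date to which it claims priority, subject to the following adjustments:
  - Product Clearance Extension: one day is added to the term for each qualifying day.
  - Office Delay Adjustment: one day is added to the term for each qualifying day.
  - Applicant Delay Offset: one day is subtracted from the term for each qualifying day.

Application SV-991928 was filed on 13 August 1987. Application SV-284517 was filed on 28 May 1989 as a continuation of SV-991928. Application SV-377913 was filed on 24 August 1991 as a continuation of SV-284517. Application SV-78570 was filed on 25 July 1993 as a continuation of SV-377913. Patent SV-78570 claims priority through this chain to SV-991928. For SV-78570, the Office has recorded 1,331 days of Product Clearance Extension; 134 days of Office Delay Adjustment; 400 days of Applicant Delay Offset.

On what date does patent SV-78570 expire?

Earliest priority filing: 13 August 1987.
Base term: 13 August 1987 + 16 years → 13 August 2003.
Product Clearance Extension: +1331 days → 5 April 2007.
Office Delay Adjustment: +134 days → 17 August 2007.
Applicant Delay Offset: −400 days → 13 July 2006.

July 13, 2006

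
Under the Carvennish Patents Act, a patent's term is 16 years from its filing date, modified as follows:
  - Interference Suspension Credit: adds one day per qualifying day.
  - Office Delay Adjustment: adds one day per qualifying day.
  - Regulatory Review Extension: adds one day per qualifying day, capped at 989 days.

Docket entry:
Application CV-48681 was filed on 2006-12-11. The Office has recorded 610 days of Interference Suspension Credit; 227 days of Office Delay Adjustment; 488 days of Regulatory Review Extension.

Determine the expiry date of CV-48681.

July 28, 2026

Base term: filing date + 16 years → 11 December 2022.
Interference Suspension Credit: +610 days → 12 August 2024.
Office Delay Adjustment: +227 days → 27 March 2025.
Regulatory Review Extension: 488 days (within the 989-day cap) → +488 days → 28 July 2026.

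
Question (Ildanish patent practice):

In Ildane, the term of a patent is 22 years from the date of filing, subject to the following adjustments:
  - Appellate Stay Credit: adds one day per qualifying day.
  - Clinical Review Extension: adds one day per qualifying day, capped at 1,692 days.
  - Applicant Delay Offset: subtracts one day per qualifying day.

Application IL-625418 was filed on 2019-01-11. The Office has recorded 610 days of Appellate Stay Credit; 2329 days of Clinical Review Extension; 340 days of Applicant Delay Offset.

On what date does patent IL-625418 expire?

May 27, 2046

Base term: filing date + 22 years → 11 January 2041.
Appellate Stay Credit: +610 days → 13 September 2042.
Clinical Review Extension: 2329 days claimed exceeds the 1692-day cap, so +1692 days → 2 May 2047.
Applicant Delay Offset: −340 days → 27 May 2046.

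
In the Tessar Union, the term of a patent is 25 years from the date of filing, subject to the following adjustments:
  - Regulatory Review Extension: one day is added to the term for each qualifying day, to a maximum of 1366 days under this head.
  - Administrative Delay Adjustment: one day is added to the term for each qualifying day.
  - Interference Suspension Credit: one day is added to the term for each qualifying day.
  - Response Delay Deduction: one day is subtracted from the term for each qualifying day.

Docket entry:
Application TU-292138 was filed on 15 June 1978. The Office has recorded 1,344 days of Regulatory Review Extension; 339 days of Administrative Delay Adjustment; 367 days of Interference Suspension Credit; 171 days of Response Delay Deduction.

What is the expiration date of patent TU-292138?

2008-08-06

Base term: filing date + 25 years → 15 June 2003.
Regulatory Review Extension: 1344 days (within the 1366-day cap) → +1344 days → 18 February 2007.
Administrative Delay Adjustment: +339 days → 23 January 2008.
Interference Suspension Credit: +367 days → 24 January 2009.
Response Delay Deduction: −171 days → 6 August 2008.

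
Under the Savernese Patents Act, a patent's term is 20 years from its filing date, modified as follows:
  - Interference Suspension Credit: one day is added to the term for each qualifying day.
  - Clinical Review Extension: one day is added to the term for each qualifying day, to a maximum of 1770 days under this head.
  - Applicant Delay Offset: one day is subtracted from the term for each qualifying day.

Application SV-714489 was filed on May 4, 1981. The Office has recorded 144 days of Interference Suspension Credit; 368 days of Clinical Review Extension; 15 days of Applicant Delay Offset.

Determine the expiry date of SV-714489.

2002-09-13

Base term: filing date + 20 years → 4 May 2001.
Interference Suspension Credit: +144 days → 25 September 2001.
Clinical Review Extension: 368 days (within the 1770-day cap) → +368 days → 28 September 2002.
Applicant Delay Offset: −15 days → 13 September 2002.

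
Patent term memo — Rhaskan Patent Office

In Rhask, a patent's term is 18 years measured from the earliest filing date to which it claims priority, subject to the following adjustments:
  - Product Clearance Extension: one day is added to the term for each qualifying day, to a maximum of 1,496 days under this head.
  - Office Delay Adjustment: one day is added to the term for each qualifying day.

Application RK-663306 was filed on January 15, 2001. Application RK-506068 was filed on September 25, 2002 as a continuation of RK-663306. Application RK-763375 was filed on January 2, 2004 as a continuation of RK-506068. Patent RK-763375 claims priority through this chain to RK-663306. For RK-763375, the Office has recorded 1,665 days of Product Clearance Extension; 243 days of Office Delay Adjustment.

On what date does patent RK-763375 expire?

2023-10-20

Earliest priority filing: 15 January 2001.
Base term: 15 January 2001 + 18 years → 15 January 2019.
Product Clearance Extension: 1665 days claimed exceeds the 1496-day cap, so +1496 days → 19 February 2023.
Office Delay Adjustment: +243 days → 20 October 2023.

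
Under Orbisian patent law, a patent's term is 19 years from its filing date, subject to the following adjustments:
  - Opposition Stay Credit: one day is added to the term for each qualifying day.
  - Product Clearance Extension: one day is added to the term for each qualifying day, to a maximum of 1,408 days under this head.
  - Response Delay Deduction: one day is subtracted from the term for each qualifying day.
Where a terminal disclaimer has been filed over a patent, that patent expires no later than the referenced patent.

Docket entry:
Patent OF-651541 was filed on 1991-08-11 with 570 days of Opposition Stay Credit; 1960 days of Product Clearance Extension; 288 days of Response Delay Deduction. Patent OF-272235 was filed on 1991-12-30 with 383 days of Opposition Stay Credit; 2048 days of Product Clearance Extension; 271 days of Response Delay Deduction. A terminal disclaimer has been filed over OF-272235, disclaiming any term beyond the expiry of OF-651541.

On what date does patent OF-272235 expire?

February 27, 2015

Natural term of OF-272235:
  Base: filing + 19 years → 30 December 2010.
  Opposition Stay Credit: +383 days → 17 January 2012.
  Product Clearance Extension: 2048 days claimed exceeds the 1408-day cap, so +1408 days → 25 November 2015.
  Response Delay Deduction: −271 days → 27 February 2015.
Expiry of referenced patent OF-651541:
  Base: filing + 19 years → 11 August 2010.
  Opposition Stay Credit: +570 days → 3 March 2012.
  Product Clearance Extension: 1960 days claimed exceeds the 1408-day cap, so +1408 days → 10 January 2016.
  Response Delay Deduction: −288 days → 28 March 2015.
Terminal disclaimer: OF-272235 expires on the earlier of 27 February 2015 and 28 March 2015.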